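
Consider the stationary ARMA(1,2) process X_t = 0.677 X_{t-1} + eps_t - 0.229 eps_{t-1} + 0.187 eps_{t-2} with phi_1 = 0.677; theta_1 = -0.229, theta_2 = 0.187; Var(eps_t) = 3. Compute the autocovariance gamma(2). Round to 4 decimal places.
\gamma(2) = 2.5272

Multiply the model equation by X_{t-k} and take expectations. With theta_0 = psi_0 = 1 and psi_j the MA(infinity) weights, this gives
  gamma(k) - sum_i phi_i gamma(k-i) = c_k,
  c_k = sigma^2 * sum_{j=k..q} theta_j psi_{j-k}   (c_k = 0 for k > q),
using gamma(-m) = gamma(m).
psi-weights needed (psi_j = theta_j + sum_i phi_i psi_{j-i}):
  psi_1 = theta_1 + phi_1 = -0.229 + (0.677) = 0.448
  psi_2 = theta_2 + phi_1 psi_1 = 0.187 + (0.677)(0.448) = 0.490296
Right-hand sides:
  c_0 = sigma^2 (1 + theta_1 psi_1 + theta_2 psi_2) = 3 * (1 + (-0.229)(0.448) + (0.187)(0.490296)) = 3 * 0.989093 = 2.96728
  c_1 = sigma^2 (theta_1 + theta_2 psi_1) = 3 * (-0.229 + (0.187)(0.448)) = -0.435672
  c_2 = sigma^2 theta_2 = 3 * (0.187) = 0.561
Equations for k = 0 and k = 1 (AR order 1):
  gamma(0) = phi_1 gamma(1) + c_0
  gamma(1) = phi_1 gamma(0) + c_1
Substituting the second into the first: gamma(0) (1 - phi_1^2) = c_0 + phi_1 c_1, so
  gamma(0) = (c_0 + phi_1 c_1) / (1 - phi_1^2) = (2.96728 + (0.677)(-0.435672)) / (1 - (0.677)^2) = 2.67233 / 0.541671 = 4.933493.
  gamma(1) = phi_1 gamma(0) + c_1 = (0.677)(4.933493) + (-0.435672) = 2.904303.
For k = 2: gamma(2) = phi_1 gamma(1) + c_2
  = (0.677)(2.904303) + (0.561) = 2.527213.
Therefore gamma(2) = 2.5272 (to 4 decimal places).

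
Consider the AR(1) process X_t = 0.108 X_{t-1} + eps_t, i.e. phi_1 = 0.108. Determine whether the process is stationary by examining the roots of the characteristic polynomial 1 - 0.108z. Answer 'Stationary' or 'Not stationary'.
\text{Stationary}

The AR(p) characteristic polynomial is P(z) = 1 - 0.108z.
Stationarity requires all roots to lie outside the unit circle, i.e. |z| > 1 for every root.
This is linear in z: 1 + (-0.108) z = 0  =>  z = -1/(-0.108) = 9.259259,  |z| = 9.259259.
Moduli of all roots: 9.2593.
All moduli strictly greater than 1? Yes.
Verdict: Stationary.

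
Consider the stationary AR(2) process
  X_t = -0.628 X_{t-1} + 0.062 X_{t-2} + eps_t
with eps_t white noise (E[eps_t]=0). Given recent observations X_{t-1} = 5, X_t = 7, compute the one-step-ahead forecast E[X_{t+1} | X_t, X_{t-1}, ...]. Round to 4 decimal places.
E[X_{t+1} \mid \mathcal F_t] = -4.0860

For an AR(p) model X_t = c + sum_i phi_i X_{t-i} + eps_t, the
one-step-ahead conditional mean is
  E[X_{t+1} | X_t, ...] = c + sum_i phi_i X_{t+1-i}.
Substitute known values:
  E[X_{t+1} | ...] = (-0.628) * (7) + (0.062) * (5)
                   = -4.0860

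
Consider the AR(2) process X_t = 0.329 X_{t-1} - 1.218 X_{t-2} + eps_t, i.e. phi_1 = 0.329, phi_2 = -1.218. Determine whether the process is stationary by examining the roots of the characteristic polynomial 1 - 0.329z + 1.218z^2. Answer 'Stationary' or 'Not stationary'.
\text{Not stationary}

The AR(p) characteristic polynomial is P(z) = 1 - 0.329z + 1.218z^2.
Stationarity requires all roots to lie outside the unit circle, i.e. |z| > 1 for every root.
Set 1 + (-0.329) z + (1.218) z^2 = 0, i.e. a z^2 + b z + c = 0 with a = 1.218, b = -0.329, c = 1.
Discriminant D = b^2 - 4ac = (-0.329)^2 - 4*(1.218)*1 = 0.108241 - (4.872) = -4.763759.
D < 0, so the roots are the complex-conjugate pair z = (-b +/- i sqrt(-D)) / (2a) = 0.1351 +/- 0.896i.
For a conjugate pair |z|^2 = z * conj(z) = (product of roots) = c/a = 1/(1.218) = 0.821018, so |z| = sqrt(0.821018) = 0.9061 for both roots.
Moduli of all roots: 0.9061, 0.9061.
All moduli strictly greater than 1? No.
Verdict: Not stationary.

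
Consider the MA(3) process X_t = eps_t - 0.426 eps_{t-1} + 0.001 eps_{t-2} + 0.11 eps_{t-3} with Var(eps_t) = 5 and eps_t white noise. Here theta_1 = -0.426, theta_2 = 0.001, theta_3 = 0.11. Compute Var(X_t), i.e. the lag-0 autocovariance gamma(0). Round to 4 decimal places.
\gamma(0) = 5.9679

For an MA(q) process X_t = eps_t + sum_i theta_i eps_{t-i} with
Var(eps_t) = sigma^2, the variance is
  gamma(0) = sigma^2 * (1 + sum_i theta_i^2).
  sum_i theta_i^2 = (-0.426)^2 + (0.001)^2 + (0.11)^2 = 0.181476 + 0.000001 + 0.0121 = 0.193577.
  gamma(0) = 5 * (1 + 0.193577) = 5 * 1.193577 = 5.967885, which rounds to 5.9679.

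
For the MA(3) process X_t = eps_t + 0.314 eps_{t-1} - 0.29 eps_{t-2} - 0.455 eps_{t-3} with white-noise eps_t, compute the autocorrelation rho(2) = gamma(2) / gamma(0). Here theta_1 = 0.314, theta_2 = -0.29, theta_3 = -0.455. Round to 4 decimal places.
\rho(2) = -0.3115

For an MA(q) process with theta_0 = 1, the autocovariance is
  gamma(k) = sigma^2 * sum_{i=0..q-k} theta_i * theta_{i+k},
and rho(k) = gamma(k) / gamma(0). Sigma^2 cancels.
  numerator   = (1)*(-0.29) + (0.314)*(-0.455) = -0.43287.
  denominator = (1)^2 + (0.314)^2 + (-0.29)^2 + (-0.455)^2 = 1.389721.
  rho(2) = -0.43287 / 1.389721 = -0.3115.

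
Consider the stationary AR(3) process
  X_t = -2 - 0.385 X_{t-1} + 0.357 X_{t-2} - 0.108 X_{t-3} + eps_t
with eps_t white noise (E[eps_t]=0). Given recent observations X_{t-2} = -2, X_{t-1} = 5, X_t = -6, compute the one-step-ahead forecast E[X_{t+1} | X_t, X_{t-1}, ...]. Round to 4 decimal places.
E[X_{t+1} \mid \mathcal F_t] = 2.3110

For an AR(p) model X_t = c + sum_i phi_i X_{t-i} + eps_t, the
one-step-ahead conditional mean is
  E[X_{t+1} | X_t, ...] = c + sum_i phi_i X_{t+1-i}.
Substitute known values:
  E[X_{t+1} | ...] = -2 + (-0.385) * (-6) + (0.357) * (5) + (-0.108) * (-2)
                   = 2.3110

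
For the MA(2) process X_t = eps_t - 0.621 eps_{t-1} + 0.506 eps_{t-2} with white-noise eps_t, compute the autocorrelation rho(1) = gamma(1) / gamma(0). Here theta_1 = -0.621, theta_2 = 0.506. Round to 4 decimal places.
\rho(1) = -0.5697

For an MA(q) process with theta_0 = 1, the autocovariance is
  gamma(k) = sigma^2 * sum_{i=0..q-k} theta_i * theta_{i+k},
and rho(k) = gamma(k) / gamma(0). Sigma^2 cancels.
  numerator   = (1)*(-0.621) + (-0.621)*(0.506) = -0.935226.
  denominator = (1)^2 + (-0.621)^2 + (0.506)^2 = 1.641677.
  rho(1) = -0.935226 / 1.641677 = -0.5697.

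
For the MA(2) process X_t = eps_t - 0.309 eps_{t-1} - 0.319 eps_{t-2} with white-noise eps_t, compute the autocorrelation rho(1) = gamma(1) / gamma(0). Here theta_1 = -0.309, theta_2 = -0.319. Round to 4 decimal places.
\rho(1) = -0.1758

For an MA(q) process with theta_0 = 1, the autocovariance is
  gamma(k) = sigma^2 * sum_{i=0..q-k} theta_i * theta_{i+k},
and rho(k) = gamma(k) / gamma(0). Sigma^2 cancels.
  numerator   = (1)*(-0.309) + (-0.309)*(-0.319) = -0.210429.
  denominator = (1)^2 + (-0.309)^2 + (-0.319)^2 = 1.197242.
  rho(1) = -0.210429 / 1.197242 = -0.1758.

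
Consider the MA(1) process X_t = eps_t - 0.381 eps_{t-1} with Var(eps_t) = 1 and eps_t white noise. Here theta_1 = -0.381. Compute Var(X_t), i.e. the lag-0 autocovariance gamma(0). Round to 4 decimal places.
\gamma(0) = 1.1452

For an MA(q) process X_t = eps_t + sum_i theta_i eps_{t-i} with
Var(eps_t) = sigma^2, the variance is
  gamma(0) = sigma^2 * (1 + sum_i theta_i^2).
  sum_i theta_i^2 = (-0.381)^2 = 0.145161.
  gamma(0) = 1 * (1 + 0.145161) = 1 * 1.145161 = 1.145161, which rounds to 1.1452.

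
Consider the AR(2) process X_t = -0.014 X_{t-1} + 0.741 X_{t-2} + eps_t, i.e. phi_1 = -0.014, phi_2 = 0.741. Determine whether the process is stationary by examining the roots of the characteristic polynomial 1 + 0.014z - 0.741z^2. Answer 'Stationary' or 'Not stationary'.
\text{Stationary}

The AR(p) characteristic polynomial is P(z) = 1 + 0.014z - 0.741z^2.
Stationarity requires all roots to lie outside the unit circle, i.e. |z| > 1 for every root.
Set 1 + (0.014) z + (-0.741) z^2 = 0, i.e. a z^2 + b z + c = 0 with a = -0.741, b = 0.014, c = 1.
Discriminant D = b^2 - 4ac = (0.014)^2 - 4*(-0.741)*1 = 0.000196 - (-2.964) = 2.964196.
D >= 0, so the roots are real: z = (-b +/- sqrt(D)) / (2a) = (-0.014 +/- 1.721684) / (-1.482).
  z_1 = (-0.014 + 1.721684) / (-1.482) = -1.1523,   |z_1| = 1.1523.
  z_2 = (-0.014 - 1.721684) / (-1.482) = 1.1712,   |z_2| = 1.1712.
Moduli of all roots: 1.1523, 1.1712.
All moduli strictly greater than 1? Yes.
Verdict: Stationary.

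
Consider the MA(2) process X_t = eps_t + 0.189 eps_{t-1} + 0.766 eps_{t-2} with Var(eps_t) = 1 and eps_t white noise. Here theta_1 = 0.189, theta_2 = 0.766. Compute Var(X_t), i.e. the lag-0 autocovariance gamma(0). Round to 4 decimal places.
\gamma(0) = 1.6225

For an MA(q) process X_t = eps_t + sum_i theta_i eps_{t-i} with
Var(eps_t) = sigma^2, the variance is
  gamma(0) = sigma^2 * (1 + sum_i theta_i^2).
  sum_i theta_i^2 = (0.189)^2 + (0.766)^2 = 0.035721 + 0.586756 = 0.622477.
  gamma(0) = 1 * (1 + 0.622477) = 1 * 1.622477 = 1.622477, which rounds to 1.6225.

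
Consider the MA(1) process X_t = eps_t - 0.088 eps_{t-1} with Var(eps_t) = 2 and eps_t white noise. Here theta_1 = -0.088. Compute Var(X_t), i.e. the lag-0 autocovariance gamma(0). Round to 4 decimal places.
\gamma(0) = 2.0155

For an MA(q) process X_t = eps_t + sum_i theta_i eps_{t-i} with
Var(eps_t) = sigma^2, the variance is
  gamma(0) = sigma^2 * (1 + sum_i theta_i^2).
  sum_i theta_i^2 = (-0.088)^2 = 0.007744.
  gamma(0) = 2 * (1 + 0.007744) = 2 * 1.007744 = 2.015488, which rounds to 2.0155.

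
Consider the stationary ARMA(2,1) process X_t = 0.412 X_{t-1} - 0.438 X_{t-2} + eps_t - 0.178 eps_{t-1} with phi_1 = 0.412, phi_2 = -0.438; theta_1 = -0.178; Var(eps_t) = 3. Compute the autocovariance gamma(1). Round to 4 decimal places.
\gamma(1) = 0.7059

Multiply the model equation by X_{t-k} and take expectations. With theta_0 = psi_0 = 1 and psi_j the MA(infinity) weights, this gives
  gamma(k) - sum_i phi_i gamma(k-i) = c_k,
  c_k = sigma^2 * sum_{j=k..q} theta_j psi_{j-k}   (c_k = 0 for k > q),
using gamma(-m) = gamma(m).
psi-weights needed (psi_j = theta_j + sum_i phi_i psi_{j-i}):
  psi_1 = theta_1 + phi_1 = -0.178 + (0.412) = 0.234
Right-hand sides:
  c_0 = sigma^2 (1 + theta_1 psi_1) = 3 * (1 + (-0.178)(0.234)) = 3 * 0.958348 = 2.875044
  c_1 = sigma^2 theta_1 = 3 * (-0.178) = -0.534
  c_2 = 0
Equations for k = 0, 1, 2 (AR order 2, c_2 = 0):
  (E0) gamma(0) = phi_1 gamma(1) + phi_2 gamma(2) + c_0
  (E1) gamma(1) = phi_1 gamma(0) + phi_2 gamma(1) + c_1
  (E2) gamma(2) = phi_1 gamma(1) + phi_2 gamma(0)
From (E1): gamma(1) = A gamma(0) + B with
  A = phi_1 / (1 - phi_2) = 0.412 / 1.438 = 0.286509,   B = c_1 / (1 - phi_2) = -0.534 / 1.438 = -0.371349.
Insert (E2) into (E0): gamma(0) (1 - phi_2^2) = phi_1 (1 + phi_2) gamma(1) + c_0.
  phi_1 (1 + phi_2) = (0.412)(0.562) = 0.231544,   1 - phi_2^2 = 0.808156.
Replace gamma(1) by A gamma(0) + B and collect gamma(0):
  gamma(0) [0.808156 - (0.231544)(0.286509)] = (0.231544)(-0.371349) + 2.875044
  gamma(0) * 0.741817 = 2.78906
  gamma(0) = 2.78906 / 0.741817 = 3.759771.
  gamma(1) = A gamma(0) + B = (0.286509)(3.759771) + (-0.371349) = 0.705859.
Therefore gamma(1) = 0.7059 (to 4 decimal places).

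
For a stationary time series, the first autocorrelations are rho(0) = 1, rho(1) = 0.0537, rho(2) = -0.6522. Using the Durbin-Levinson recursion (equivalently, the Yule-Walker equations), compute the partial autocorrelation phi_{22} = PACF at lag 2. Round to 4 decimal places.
\phi_{22} = -0.6570

The PACF at lag k is phi_{kk}, the last component of the solution
to the Yule-Walker system G_k phi = r_k where
  (G_k)_{ij} = rho(|i - j|), (r_k)_i = rho(i), i,j = 1..k.
Equivalently, Durbin-Levinson gives phi_{kk} iteratively:
  phi_{11} = rho(1)
  phi_{kk} = [rho(k) - sum_{j=1..k-1} phi_{k-1,j} rho(k-j)]
            / [1 - sum_{j=1..k-1} phi_{k-1,j} rho(j)],
  phi_{k,j} = phi_{k-1,j} - phi_{kk} phi_{k-1,k-j},  j = 1..k-1.
Step k = 1:
  phi_11 = rho(1) = 0.0537.
Step k = 2:
  phi_22 = [rho(2) - phi_11 rho(1)] / [1 - phi_11 rho(1)] = [-0.6522 - (0.0537)(0.0537)] / [1 - (0.0537)(0.0537)]
         = -0.65508369 / 0.99711631 = -0.657.
Therefore phi_{22} = -0.6570.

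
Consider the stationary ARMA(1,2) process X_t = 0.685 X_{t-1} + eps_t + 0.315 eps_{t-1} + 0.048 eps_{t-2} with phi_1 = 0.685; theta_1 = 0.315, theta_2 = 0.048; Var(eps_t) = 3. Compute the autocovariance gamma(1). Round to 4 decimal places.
\gamma(1) = 7.2792

Multiply the model equation by X_{t-k} and take expectations. With theta_0 = psi_0 = 1 and psi_j the MA(infinity) weights, this gives
  gamma(k) - sum_i phi_i gamma(k-i) = c_k,
  c_k = sigma^2 * sum_{j=k..q} theta_j psi_{j-k}   (c_k = 0 for k > q),
using gamma(-m) = gamma(m).
psi-weights needed (psi_j = theta_j + sum_i phi_i psi_{j-i}):
  psi_1 = theta_1 + phi_1 = 0.315 + (0.685) = 1
  psi_2 = theta_2 + phi_1 psi_1 = 0.048 + (0.685)(1) = 0.733
Right-hand sides:
  c_0 = sigma^2 (1 + theta_1 psi_1 + theta_2 psi_2) = 3 * (1 + (0.315)(1) + (0.048)(0.733)) = 3 * 1.350184 = 4.050552
  c_1 = sigma^2 (theta_1 + theta_2 psi_1) = 3 * (0.315 + (0.048)(1)) = 1.089
  c_2 = sigma^2 theta_2 = 3 * (0.048) = 0.144
Equations for k = 0 and k = 1 (AR order 1):
  gamma(0) = phi_1 gamma(1) + c_0
  gamma(1) = phi_1 gamma(0) + c_1
Substituting the second into the first: gamma(0) (1 - phi_1^2) = c_0 + phi_1 c_1, so
  gamma(0) = (c_0 + phi_1 c_1) / (1 - phi_1^2) = (4.050552 + (0.685)(1.089)) / (1 - (0.685)^2) = 4.796517 / 0.530775 = 9.036818.
  gamma(1) = phi_1 gamma(0) + c_1 = (0.685)(9.036818) + (1.089) = 7.27922.
Therefore gamma(1) = 7.2792 (to 4 decimal places).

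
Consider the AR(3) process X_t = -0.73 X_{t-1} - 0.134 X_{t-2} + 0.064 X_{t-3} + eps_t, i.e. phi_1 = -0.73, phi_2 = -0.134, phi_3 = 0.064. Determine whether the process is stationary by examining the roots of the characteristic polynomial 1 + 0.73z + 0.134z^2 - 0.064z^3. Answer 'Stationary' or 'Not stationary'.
\text{Stationary}

The AR(p) characteristic polynomial is P(z) = 1 + 0.73z + 0.134z^2 - 0.064z^3.
Stationarity requires all roots to lie outside the unit circle, i.e. |z| > 1 for every root.
Degree 3: look for a simple real root z0 first, then factor out (1 - z/z0) and solve the remaining quadratic.
Testing z0 = 5: P(5) = 1 + (0.73)(5) + (0.134)(5)^2 + (-0.064)(5)^3
  = 1 + (3.65) + (3.35) + (-8) = 0.  So z_0 = 5 is a root, |z_0| = 5.
Divide out the factor (1 - 0.2 z) = (1 - z/z0) (since 1/z0 = 0.2):
  P(z) = (1 - 0.2 z)(1 + (0.93) z + (0.32) z^2)
  [check: z-coef 0.93 - (0.2) = 0.73; z^2-coef 0.32 - (0.2)(0.93) = 0.134; z^3-coef -(0.2)(0.32) = -0.064.]
Remaining roots from the quadratic factor 1 + (0.93) z + (0.32) z^2:
  Set 1 + (0.93) z + (0.32) z^2 = 0, i.e. a z^2 + b z + c = 0 with a = 0.32, b = 0.93, c = 1.
  Discriminant D = b^2 - 4ac = (0.93)^2 - 4*(0.32)*1 = 0.8649 - (1.28) = -0.4151.
  D < 0, so the roots are the complex-conjugate pair z = (-b +/- i sqrt(-D)) / (2a) = -1.4531 +/- 1.0067i.
  For a conjugate pair |z|^2 = z * conj(z) = (product of roots) = c/a = 1/(0.32) = 3.125, so |z| = sqrt(3.125) = 1.7678 for both roots.
Moduli of all roots: 5.0000, 1.7678, 1.7678.
All moduli strictly greater than 1? Yes.
Verdict: Stationary.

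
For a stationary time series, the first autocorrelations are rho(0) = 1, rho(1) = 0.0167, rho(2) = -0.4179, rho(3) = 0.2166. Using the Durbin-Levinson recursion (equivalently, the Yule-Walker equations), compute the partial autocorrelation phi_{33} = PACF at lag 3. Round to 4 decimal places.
\phi_{33} = 0.2831

The PACF at lag k is phi_{kk}, the last component of the solution
to the Yule-Walker system G_k phi = r_k where
  (G_k)_{ij} = rho(|i - j|), (r_k)_i = rho(i), i,j = 1..k.
Equivalently, Durbin-Levinson gives phi_{kk} iteratively:
  phi_{11} = rho(1)
  phi_{kk} = [rho(k) - sum_{j=1..k-1} phi_{k-1,j} rho(k-j)]
            / [1 - sum_{j=1..k-1} phi_{k-1,j} rho(j)],
  phi_{k,j} = phi_{k-1,j} - phi_{kk} phi_{k-1,k-j},  j = 1..k-1.
Step k = 1:
  phi_11 = rho(1) = 0.0167.
Step k = 2:
  phi_22 = [rho(2) - phi_11 rho(1)] / [1 - phi_11 rho(1)] = [-0.4179 - (0.0167)(0.0167)] / [1 - (0.0167)(0.0167)]
         = -0.41817889 / 0.99972111 = -0.418296.
  Update: phi_21 = phi_11 - phi_22 phi_11 = 0.0167 - (-0.418296)(0.0167) = 0.023686.
Step k = 3:
  phi_33 = [rho(3) - phi_21 rho(2) - phi_22 rho(1)] / [1 - phi_21 rho(1) - phi_22 rho(2)]
    numerator   = 0.2166 - (0.023686)(-0.4179) - (-0.418296)(0.0167) = 0.23348372
    denominator = 1 - (0.023686)(0.0167) - (-0.418296)(-0.4179) = 0.82479874
  phi_33 = 0.23348372 / 0.82479874 = 0.2831.
Therefore phi_{33} = 0.2831.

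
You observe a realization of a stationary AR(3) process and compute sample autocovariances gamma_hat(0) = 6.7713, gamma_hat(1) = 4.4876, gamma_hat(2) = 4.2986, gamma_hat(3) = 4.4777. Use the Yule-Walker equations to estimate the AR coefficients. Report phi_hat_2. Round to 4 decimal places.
\hat\phi_{2} = 0.2120

The Yule-Walker equations for an AR(p) process read, in matrix form,
  Gamma_p phi = r_p,   with   (Gamma_p)_{ij} = gamma(|i - j|),
                       (r_p)_i = gamma(i),   i,j = 1..p.
Substitute the sample gammas (Toeplitz matrix and right-hand side of size 3):
  Gamma_p = [[6.7713, 4.4876, 4.2986], [4.4876, 6.7713, 4.4876], [4.2986, 4.4876, 6.7713]]
  r_p     = [4.4876, 4.2986, 4.4777]
Written out (R1..R3):
  (R1) 6.7713 phi_1 + 4.4876 phi_2 + 4.2986 phi_3 = 4.4876
  (R2) 4.4876 phi_1 + 6.7713 phi_2 + 4.4876 phi_3 = 4.2986
  (R3) 4.2986 phi_1 + 4.4876 phi_2 + 6.7713 phi_3 = 4.4777
Gaussian elimination:
  R2 <- R2 - (4.4876/6.7713) R1 = R2 - (0.662738) R1:  3.797196 phi_2 + 1.638753 phi_3 = 1.324496
  R3 <- R3 - (4.2986/6.7713) R1 = R3 - (0.634826) R1:  1.638753 phi_2 + 4.042435 phi_3 = 1.628853
  R3 <- R3 - (1.638753/3.797196) R2 = R3 - (0.431569) R2:  3.3352 phi_3 = 1.057241
Back-substitution:
  phi_hat_3 = 1.057241 / 3.3352 = 0.316995
  phi_hat_2 = (1.324496 - (1.638753)(0.316995)) / 3.797196 = 0.212004
  phi_hat_1 = (4.4876 - (4.4876)(0.212004) - (4.2986)(0.316995)) / 6.7713 = 0.320999
So phi_hat = [0.3210, 0.2120, 0.3170].
Therefore phi_hat_2 = 0.2120.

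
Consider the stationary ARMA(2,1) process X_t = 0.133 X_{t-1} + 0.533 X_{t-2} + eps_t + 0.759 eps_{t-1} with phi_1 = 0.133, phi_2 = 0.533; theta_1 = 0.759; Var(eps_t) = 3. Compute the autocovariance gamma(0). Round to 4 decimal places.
\gamma(0) = 9.1590

Multiply the model equation by X_{t-k} and take expectations. With theta_0 = psi_0 = 1 and psi_j the MA(infinity) weights, this gives
  gamma(k) - sum_i phi_i gamma(k-i) = c_k,
  c_k = sigma^2 * sum_{j=k..q} theta_j psi_{j-k}   (c_k = 0 for k > q),
using gamma(-m) = gamma(m).
psi-weights needed (psi_j = theta_j + sum_i phi_i psi_{j-i}):
  psi_1 = theta_1 + phi_1 = 0.759 + (0.133) = 0.892
Right-hand sides:
  c_0 = sigma^2 (1 + theta_1 psi_1) = 3 * (1 + (0.759)(0.892)) = 3 * 1.677028 = 5.031084
  c_1 = sigma^2 theta_1 = 3 * (0.759) = 2.277
  c_2 = 0
Equations for k = 0, 1, 2 (AR order 2, c_2 = 0):
  (E0) gamma(0) = phi_1 gamma(1) + phi_2 gamma(2) + c_0
  (E1) gamma(1) = phi_1 gamma(0) + phi_2 gamma(1) + c_1
  (E2) gamma(2) = phi_1 gamma(1) + phi_2 gamma(0)
From (E1): gamma(1) = A gamma(0) + B with
  A = phi_1 / (1 - phi_2) = 0.133 / 0.467 = 0.284797,   B = c_1 / (1 - phi_2) = 2.277 / 0.467 = 4.875803.
Insert (E2) into (E0): gamma(0) (1 - phi_2^2) = phi_1 (1 + phi_2) gamma(1) + c_0.
  phi_1 (1 + phi_2) = (0.133)(1.533) = 0.203889,   1 - phi_2^2 = 0.715911.
Replace gamma(1) by A gamma(0) + B and collect gamma(0):
  gamma(0) [0.715911 - (0.203889)(0.284797)] = (0.203889)(4.875803) + 5.031084
  gamma(0) * 0.657844 = 6.025207
  gamma(0) = 6.025207 / 0.657844 = 9.159019.
Therefore gamma(0) = 9.1590 (to 4 decimal places).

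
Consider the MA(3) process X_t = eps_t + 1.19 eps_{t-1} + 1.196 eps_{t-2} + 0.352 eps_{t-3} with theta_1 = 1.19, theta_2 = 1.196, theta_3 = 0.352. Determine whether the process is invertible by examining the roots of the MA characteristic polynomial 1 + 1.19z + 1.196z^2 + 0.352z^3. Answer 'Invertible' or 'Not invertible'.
\text{Invertible}

The MA(q) characteristic polynomial is P(z) = 1 + 1.19z + 1.196z^2 + 0.352z^3.
Invertibility requires all roots to lie outside the unit circle, i.e. |z| > 1 for every root.
Degree 3: look for a simple real root z0 first, then factor out (1 - z/z0) and solve the remaining quadratic.
Testing z0 = -2.5: P(-2.5) = 1 + (1.19)(-2.5) + (1.196)(-2.5)^2 + (0.352)(-2.5)^3
  = 1 + (-2.975) + (7.475) + (-5.5) = 0.  So z_0 = -2.5 is a root, |z_0| = 2.5.
Divide out the factor (1 + 0.4 z) = (1 - z/z0) (since 1/z0 = -0.4):
  P(z) = (1 + 0.4 z)(1 + (0.79) z + (0.88) z^2)
  [check: z-coef 0.79 - (-0.4) = 1.19; z^2-coef 0.88 - (-0.4)(0.79) = 1.196; z^3-coef -(-0.4)(0.88) = 0.352.]
Remaining roots from the quadratic factor 1 + (0.79) z + (0.88) z^2:
  Set 1 + (0.79) z + (0.88) z^2 = 0, i.e. a z^2 + b z + c = 0 with a = 0.88, b = 0.79, c = 1.
  Discriminant D = b^2 - 4ac = (0.79)^2 - 4*(0.88)*1 = 0.6241 - (3.52) = -2.8959.
  D < 0, so the roots are the complex-conjugate pair z = (-b +/- i sqrt(-D)) / (2a) = -0.4489 +/- 0.9669i.
  For a conjugate pair |z|^2 = z * conj(z) = (product of roots) = c/a = 1/(0.88) = 1.136364, so |z| = sqrt(1.136364) = 1.066 for both roots.
Moduli of all roots: 2.5000, 1.0660, 1.0660.
All moduli strictly greater than 1? Yes.
Verdict: Invertible.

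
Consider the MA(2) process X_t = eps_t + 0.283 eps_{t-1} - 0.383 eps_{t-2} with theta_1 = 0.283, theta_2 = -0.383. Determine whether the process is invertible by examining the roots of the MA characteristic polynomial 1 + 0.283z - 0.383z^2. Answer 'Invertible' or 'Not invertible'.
\text{Invertible}

The MA(q) characteristic polynomial is P(z) = 1 + 0.283z - 0.383z^2.
Invertibility requires all roots to lie outside the unit circle, i.e. |z| > 1 for every root.
Set 1 + (0.283) z + (-0.383) z^2 = 0, i.e. a z^2 + b z + c = 0 with a = -0.383, b = 0.283, c = 1.
Discriminant D = b^2 - 4ac = (0.283)^2 - 4*(-0.383)*1 = 0.080089 - (-1.532) = 1.612089.
D >= 0, so the roots are real: z = (-b +/- sqrt(D)) / (2a) = (-0.283 +/- 1.269681) / (-0.766).
  z_1 = (-0.283 + 1.269681) / (-0.766) = -1.2881,   |z_1| = 1.2881.
  z_2 = (-0.283 - 1.269681) / (-0.766) = 2.027,   |z_2| = 2.027.
Moduli of all roots: 1.2881, 2.0270.
All moduli strictly greater than 1? Yes.
Verdict: Invertible.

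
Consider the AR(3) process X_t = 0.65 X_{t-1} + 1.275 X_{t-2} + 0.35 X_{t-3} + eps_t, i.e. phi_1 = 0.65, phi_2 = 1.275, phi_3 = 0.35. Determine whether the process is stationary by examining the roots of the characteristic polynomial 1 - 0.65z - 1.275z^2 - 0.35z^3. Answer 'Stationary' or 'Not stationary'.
\text{Not stationary}

The AR(p) characteristic polynomial is P(z) = 1 - 0.65z - 1.275z^2 - 0.35z^3.
Stationarity requires all roots to lie outside the unit circle, i.e. |z| > 1 for every root.
Degree 3: look for a simple real root z0 first, then factor out (1 - z/z0) and solve the remaining quadratic.
Testing z0 = -2: P(-2) = 1 + (-0.65)(-2) + (-1.275)(-2)^2 + (-0.35)(-2)^3
  = 1 + (1.3) + (-5.1) + (2.8) = 0.  So z_0 = -2 is a root, |z_0| = 2.
Divide out the factor (1 + 0.5 z) = (1 - z/z0) (since 1/z0 = -0.5):
  P(z) = (1 + 0.5 z)(1 + (-1.15) z + (-0.7) z^2)
  [check: z-coef -1.15 - (-0.5) = -0.65; z^2-coef -0.7 - (-0.5)(-1.15) = -1.275; z^3-coef -(-0.5)(-0.7) = -0.35.]
Remaining roots from the quadratic factor 1 + (-1.15) z + (-0.7) z^2:
  Set 1 + (-1.15) z + (-0.7) z^2 = 0, i.e. a z^2 + b z + c = 0 with a = -0.7, b = -1.15, c = 1.
  Discriminant D = b^2 - 4ac = (-1.15)^2 - 4*(-0.7)*1 = 1.3225 - (-2.8) = 4.1225.
  D >= 0, so the roots are real: z = (-b +/- sqrt(D)) / (2a) = (1.15 +/- 2.030394) / (-1.4).
    z_1 = (1.15 + 2.030394) / (-1.4) = -2.2717,   |z_1| = 2.2717.
    z_2 = (1.15 - 2.030394) / (-1.4) = 0.6289,   |z_2| = 0.6289.
Moduli of all roots: 2.0000, 2.2717, 0.6289.
All moduli strictly greater than 1? No.
Verdict: Not stationary.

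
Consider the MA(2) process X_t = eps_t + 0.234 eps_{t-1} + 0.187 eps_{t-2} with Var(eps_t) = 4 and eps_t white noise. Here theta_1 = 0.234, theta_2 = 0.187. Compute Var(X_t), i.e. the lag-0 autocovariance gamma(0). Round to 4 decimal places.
\gamma(0) = 4.3589

For an MA(q) process X_t = eps_t + sum_i theta_i eps_{t-i} with
Var(eps_t) = sigma^2, the variance is
  gamma(0) = sigma^2 * (1 + sum_i theta_i^2).
  sum_i theta_i^2 = (0.234)^2 + (0.187)^2 = 0.054756 + 0.034969 = 0.089725.
  gamma(0) = 4 * (1 + 0.089725) = 4 * 1.089725 = 4.3589.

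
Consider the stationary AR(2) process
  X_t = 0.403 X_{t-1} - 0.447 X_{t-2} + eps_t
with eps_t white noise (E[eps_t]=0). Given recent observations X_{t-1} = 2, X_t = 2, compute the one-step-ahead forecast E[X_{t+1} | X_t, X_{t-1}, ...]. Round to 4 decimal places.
E[X_{t+1} \mid \mathcal F_t] = -0.0880

For an AR(p) model X_t = c + sum_i phi_i X_{t-i} + eps_t, the
one-step-ahead conditional mean is
  E[X_{t+1} | X_t, ...] = c + sum_i phi_i X_{t+1-i}.
Substitute known values:
  E[X_{t+1} | ...] = (0.403) * (2) + (-0.447) * (2)
                   = -0.0880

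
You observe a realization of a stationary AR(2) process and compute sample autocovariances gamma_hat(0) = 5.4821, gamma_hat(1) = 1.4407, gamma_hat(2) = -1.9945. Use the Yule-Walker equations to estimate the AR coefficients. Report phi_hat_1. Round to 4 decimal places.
\hat\phi_{1} = 0.3850

The Yule-Walker equations for an AR(p) process read, in matrix form,
  Gamma_p phi = r_p,   with   (Gamma_p)_{ij} = gamma(|i - j|),
                       (r_p)_i = gamma(i),   i,j = 1..p.
Substitute the sample gammas (Toeplitz matrix and right-hand side of size 2):
  Gamma_p = [[5.4821, 1.4407], [1.4407, 5.4821]]
  r_p     = [1.4407, -1.9945]
Written out:
  5.4821 phi_1 + 1.4407 phi_2 = 1.4407
  1.4407 phi_1 + 5.4821 phi_2 = -1.9945
Solve by Cramer's rule:
  det = gamma(0)^2 - gamma(1)^2 = (5.4821)^2 - (1.4407)^2 = 30.05342041 - 2.07561649 = 27.97780392
  phi_hat_1 = [gamma(1) gamma(0) - gamma(1) gamma(2)] / det = [(1.4407)(5.4821) - (1.4407)(-1.9945)] / 27.97780392 = 10.77153762 / 27.97780392 = 0.385
  phi_hat_2 = [gamma(0) gamma(2) - gamma(1)^2] / det = [(5.4821)(-1.9945) - (1.4407)^2] / 27.97780392 = -13.00966494 / 27.97780392 = -0.465
So phi_hat = [0.3850, -0.4650].
Therefore phi_hat_1 = 0.3850.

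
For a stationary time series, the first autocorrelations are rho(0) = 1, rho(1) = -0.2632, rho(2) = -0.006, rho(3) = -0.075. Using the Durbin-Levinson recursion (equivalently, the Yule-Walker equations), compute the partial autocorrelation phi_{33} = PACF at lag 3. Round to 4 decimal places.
\phi_{33} = -0.1060

The PACF at lag k is phi_{kk}, the last component of the solution
to the Yule-Walker system G_k phi = r_k where
  (G_k)_{ij} = rho(|i - j|), (r_k)_i = rho(i), i,j = 1..k.
Equivalently, Durbin-Levinson gives phi_{kk} iteratively:
  phi_{11} = rho(1)
  phi_{kk} = [rho(k) - sum_{j=1..k-1} phi_{k-1,j} rho(k-j)]
            / [1 - sum_{j=1..k-1} phi_{k-1,j} rho(j)],
  phi_{k,j} = phi_{k-1,j} - phi_{kk} phi_{k-1,k-j},  j = 1..k-1.
Step k = 1:
  phi_11 = rho(1) = -0.2632.
Step k = 2:
  phi_22 = [rho(2) - phi_11 rho(1)] / [1 - phi_11 rho(1)] = [-0.006 - (-0.2632)(-0.2632)] / [1 - (-0.2632)(-0.2632)]
         = -0.07527424 / 0.93072576 = -0.080877.
  Update: phi_21 = phi_11 - phi_22 phi_11 = -0.2632 - (-0.080877)(-0.2632) = -0.284487.
Step k = 3:
  phi_33 = [rho(3) - phi_21 rho(2) - phi_22 rho(1)] / [1 - phi_21 rho(1) - phi_22 rho(2)]
    numerator   = -0.075 - (-0.284487)(-0.006) - (-0.080877)(-0.2632) = -0.09799373
    denominator = 1 - (-0.284487)(-0.2632) - (-0.080877)(-0.006) = 0.92463781
  phi_33 = -0.09799373 / 0.92463781 = -0.106.
Therefore phi_{33} = -0.1060.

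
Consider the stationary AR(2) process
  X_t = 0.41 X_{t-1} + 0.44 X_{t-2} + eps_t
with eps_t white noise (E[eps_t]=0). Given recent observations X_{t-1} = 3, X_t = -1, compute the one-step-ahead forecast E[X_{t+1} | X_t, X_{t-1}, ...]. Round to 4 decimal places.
E[X_{t+1} \mid \mathcal F_t] = 0.9100

For an AR(p) model X_t = c + sum_i phi_i X_{t-i} + eps_t, the
one-step-ahead conditional mean is
  E[X_{t+1} | X_t, ...] = c + sum_i phi_i X_{t+1-i}.
Substitute known values:
  E[X_{t+1} | ...] = (0.41) * (-1) + (0.44) * (3)
                   = 0.9100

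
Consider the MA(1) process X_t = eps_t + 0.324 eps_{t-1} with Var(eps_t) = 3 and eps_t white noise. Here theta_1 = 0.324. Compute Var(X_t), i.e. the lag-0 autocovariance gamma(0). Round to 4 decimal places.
\gamma(0) = 3.3149

For an MA(q) process X_t = eps_t + sum_i theta_i eps_{t-i} with
Var(eps_t) = sigma^2, the variance is
  gamma(0) = sigma^2 * (1 + sum_i theta_i^2).
  sum_i theta_i^2 = (0.324)^2 = 0.104976.
  gamma(0) = 3 * (1 + 0.104976) = 3 * 1.104976 = 3.314928, which rounds to 3.3149.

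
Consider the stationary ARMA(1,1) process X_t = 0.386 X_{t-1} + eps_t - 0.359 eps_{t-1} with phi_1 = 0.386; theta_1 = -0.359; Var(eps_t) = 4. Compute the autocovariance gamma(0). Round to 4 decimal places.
\gamma(0) = 4.0034

Multiply the model equation by X_{t-k} and take expectations. With theta_0 = psi_0 = 1 and psi_j the MA(infinity) weights, this gives
  gamma(k) - sum_i phi_i gamma(k-i) = c_k,
  c_k = sigma^2 * sum_{j=k..q} theta_j psi_{j-k}   (c_k = 0 for k > q),
using gamma(-m) = gamma(m).
psi-weights needed (psi_j = theta_j + sum_i phi_i psi_{j-i}):
  psi_1 = theta_1 + phi_1 = -0.359 + (0.386) = 0.027
Right-hand sides:
  c_0 = sigma^2 (1 + theta_1 psi_1) = 4 * (1 + (-0.359)(0.027)) = 4 * 0.990307 = 3.961228
  c_1 = sigma^2 theta_1 = 4 * (-0.359) = -1.436
  c_2 = 0
Equations for k = 0 and k = 1 (AR order 1):
  gamma(0) = phi_1 gamma(1) + c_0
  gamma(1) = phi_1 gamma(0) + c_1
Substituting the second into the first: gamma(0) (1 - phi_1^2) = c_0 + phi_1 c_1, so
  gamma(0) = (c_0 + phi_1 c_1) / (1 - phi_1^2) = (3.961228 + (0.386)(-1.436)) / (1 - (0.386)^2) = 3.406932 / 0.851004 = 4.003427.
Therefore gamma(0) = 4.0034 (to 4 decimal places).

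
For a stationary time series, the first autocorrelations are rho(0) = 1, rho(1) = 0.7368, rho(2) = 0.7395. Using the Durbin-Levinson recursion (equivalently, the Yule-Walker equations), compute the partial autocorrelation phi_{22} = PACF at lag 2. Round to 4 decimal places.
\phi_{22} = 0.4301

The PACF at lag k is phi_{kk}, the last component of the solution
to the Yule-Walker system G_k phi = r_k where
  (G_k)_{ij} = rho(|i - j|), (r_k)_i = rho(i), i,j = 1..k.
Equivalently, Durbin-Levinson gives phi_{kk} iteratively:
  phi_{11} = rho(1)
  phi_{kk} = [rho(k) - sum_{j=1..k-1} phi_{k-1,j} rho(k-j)]
            / [1 - sum_{j=1..k-1} phi_{k-1,j} rho(j)],
  phi_{k,j} = phi_{k-1,j} - phi_{kk} phi_{k-1,k-j},  j = 1..k-1.
Step k = 1:
  phi_11 = rho(1) = 0.7368.
Step k = 2:
  phi_22 = [rho(2) - phi_11 rho(1)] / [1 - phi_11 rho(1)] = [0.7395 - (0.7368)(0.7368)] / [1 - (0.7368)(0.7368)]
         = 0.19662576 / 0.45712576 = 0.4301.
Therefore phi_{22} = 0.4301.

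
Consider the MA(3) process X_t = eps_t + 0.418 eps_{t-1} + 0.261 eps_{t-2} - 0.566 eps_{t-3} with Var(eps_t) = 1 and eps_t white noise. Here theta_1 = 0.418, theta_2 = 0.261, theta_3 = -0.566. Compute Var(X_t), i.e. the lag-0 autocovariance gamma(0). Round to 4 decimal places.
\gamma(0) = 1.5632

For an MA(q) process X_t = eps_t + sum_i theta_i eps_{t-i} with
Var(eps_t) = sigma^2, the variance is
  gamma(0) = sigma^2 * (1 + sum_i theta_i^2).
  sum_i theta_i^2 = (0.418)^2 + (0.261)^2 + (-0.566)^2 = 0.174724 + 0.068121 + 0.320356 = 0.563201.
  gamma(0) = 1 * (1 + 0.563201) = 1 * 1.563201 = 1.563201, which rounds to 1.5632.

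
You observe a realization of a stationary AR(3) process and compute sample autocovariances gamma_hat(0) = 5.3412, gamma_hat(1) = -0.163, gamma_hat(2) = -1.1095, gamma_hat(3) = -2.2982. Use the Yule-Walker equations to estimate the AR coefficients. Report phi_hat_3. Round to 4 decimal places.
\hat\phi_{3} = -0.4650

The Yule-Walker equations for an AR(p) process read, in matrix form,
  Gamma_p phi = r_p,   with   (Gamma_p)_{ij} = gamma(|i - j|),
                       (r_p)_i = gamma(i),   i,j = 1..p.
Substitute the sample gammas (Toeplitz matrix and right-hand side of size 3):
  Gamma_p = [[5.3412, -0.163, -1.1095], [-0.163, 5.3412, -0.163], [-1.1095, -0.163, 5.3412]]
  r_p     = [-0.163, -1.1095, -2.2982]
Written out (R1..R3):
  (R1) 5.3412 phi_1 - 0.163 phi_2 - 1.1095 phi_3 = -0.163
  (R2) -0.163 phi_1 + 5.3412 phi_2 - 0.163 phi_3 = -1.1095
  (R3) -1.1095 phi_1 - 0.163 phi_2 + 5.3412 phi_3 = -2.2982
Gaussian elimination:
  R2 <- R2 - (-0.163/5.3412) R1 = R2 - (-0.030517) R1:  5.336226 phi_2 - 0.196859 phi_3 = -1.114474
  R3 <- R3 - (-1.1095/5.3412) R1 = R3 - (-0.207725) R1:  -0.196859 phi_2 + 5.110729 phi_3 = -2.332059
  R3 <- R3 - (-0.196859/5.336226) R2 = R3 - (-0.036891) R2:  5.103467 phi_3 = -2.373173
Back-substitution:
  phi_hat_3 = -2.373173 / 5.103467 = -0.465012
  phi_hat_2 = (-1.114474 - (-0.196859)(-0.465012)) / 5.336226 = -0.226005
  phi_hat_1 = (-0.163 - (-0.163)(-0.226005) - (-1.1095)(-0.465012)) / 5.3412 = -0.134009
So phi_hat = [-0.1340, -0.2260, -0.4650].
Therefore phi_hat_3 = -0.4650.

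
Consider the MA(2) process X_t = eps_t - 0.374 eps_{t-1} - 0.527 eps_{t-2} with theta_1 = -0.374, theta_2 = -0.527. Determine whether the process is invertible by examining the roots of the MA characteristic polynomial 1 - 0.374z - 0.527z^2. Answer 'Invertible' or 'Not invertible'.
\text{Invertible}

The MA(q) characteristic polynomial is P(z) = 1 - 0.374z - 0.527z^2.
Invertibility requires all roots to lie outside the unit circle, i.e. |z| > 1 for every root.
Set 1 + (-0.374) z + (-0.527) z^2 = 0, i.e. a z^2 + b z + c = 0 with a = -0.527, b = -0.374, c = 1.
Discriminant D = b^2 - 4ac = (-0.374)^2 - 4*(-0.527)*1 = 0.139876 - (-2.108) = 2.247876.
D >= 0, so the roots are real: z = (-b +/- sqrt(D)) / (2a) = (0.374 +/- 1.499292) / (-1.054).
  z_1 = (0.374 + 1.499292) / (-1.054) = -1.7773,   |z_1| = 1.7773.
  z_2 = (0.374 - 1.499292) / (-1.054) = 1.0676,   |z_2| = 1.0676.
Moduli of all roots: 1.7773, 1.0676.
All moduli strictly greater than 1? Yes.
Verdict: Invertible.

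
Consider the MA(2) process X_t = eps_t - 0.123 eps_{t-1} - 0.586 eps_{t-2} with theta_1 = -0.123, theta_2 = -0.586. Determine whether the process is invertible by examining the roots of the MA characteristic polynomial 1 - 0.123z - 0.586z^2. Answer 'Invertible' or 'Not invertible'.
\text{Invertible}

The MA(q) characteristic polynomial is P(z) = 1 - 0.123z - 0.586z^2.
Invertibility requires all roots to lie outside the unit circle, i.e. |z| > 1 for every root.
Set 1 + (-0.123) z + (-0.586) z^2 = 0, i.e. a z^2 + b z + c = 0 with a = -0.586, b = -0.123, c = 1.
Discriminant D = b^2 - 4ac = (-0.123)^2 - 4*(-0.586)*1 = 0.015129 - (-2.344) = 2.359129.
D >= 0, so the roots are real: z = (-b +/- sqrt(D)) / (2a) = (0.123 +/- 1.535946) / (-1.172).
  z_1 = (0.123 + 1.535946) / (-1.172) = -1.4155,   |z_1| = 1.4155.
  z_2 = (0.123 - 1.535946) / (-1.172) = 1.2056,   |z_2| = 1.2056.
Moduli of all roots: 1.4155, 1.2056.
All moduli strictly greater than 1? Yes.
Verdict: Invertible.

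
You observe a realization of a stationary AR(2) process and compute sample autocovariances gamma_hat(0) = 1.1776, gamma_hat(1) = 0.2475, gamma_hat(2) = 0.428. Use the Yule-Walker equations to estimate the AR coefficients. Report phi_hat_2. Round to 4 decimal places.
\hat\phi_{2} = 0.3340

The Yule-Walker equations for an AR(p) process read, in matrix form,
  Gamma_p phi = r_p,   with   (Gamma_p)_{ij} = gamma(|i - j|),
                       (r_p)_i = gamma(i),   i,j = 1..p.
Substitute the sample gammas (Toeplitz matrix and right-hand side of size 2):
  Gamma_p = [[1.1776, 0.2475], [0.2475, 1.1776]]
  r_p     = [0.2475, 0.428]
Written out:
  1.1776 phi_1 + 0.2475 phi_2 = 0.2475
  0.2475 phi_1 + 1.1776 phi_2 = 0.428
Solve by Cramer's rule:
  det = gamma(0)^2 - gamma(1)^2 = (1.1776)^2 - (0.2475)^2 = 1.38674176 - 0.06125625 = 1.32548551
  phi_hat_1 = [gamma(1) gamma(0) - gamma(1) gamma(2)] / det = [(0.2475)(1.1776) - (0.2475)(0.428)] / 1.32548551 = 0.185526 / 1.32548551 = 0.14
  phi_hat_2 = [gamma(0) gamma(2) - gamma(1)^2] / det = [(1.1776)(0.428) - (0.2475)^2] / 1.32548551 = 0.44275655 / 1.32548551 = 0.334
So phi_hat = [0.1400, 0.3340].
Therefore phi_hat_2 = 0.3340.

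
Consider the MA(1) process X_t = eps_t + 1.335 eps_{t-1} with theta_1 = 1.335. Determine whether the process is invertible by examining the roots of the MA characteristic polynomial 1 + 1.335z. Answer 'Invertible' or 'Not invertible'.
\text{Not invertible}

The MA(q) characteristic polynomial is P(z) = 1 + 1.335z.
Invertibility requires all roots to lie outside the unit circle, i.e. |z| > 1 for every root.
This is linear in z: 1 + (1.335) z = 0  =>  z = -1/(1.335) = -0.749064,  |z| = 0.749064.
Moduli of all roots: 0.7491.
All moduli strictly greater than 1? No.
Verdict: Not invertible.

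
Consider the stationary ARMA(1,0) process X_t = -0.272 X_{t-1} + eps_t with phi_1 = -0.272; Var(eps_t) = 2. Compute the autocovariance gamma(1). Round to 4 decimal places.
\gamma(1) = -0.5875

Multiply the model equation by X_{t-k} and take expectations. With theta_0 = psi_0 = 1 and psi_j the MA(infinity) weights, this gives
  gamma(k) - sum_i phi_i gamma(k-i) = c_k,
  c_k = sigma^2 * sum_{j=k..q} theta_j psi_{j-k}   (c_k = 0 for k > q),
using gamma(-m) = gamma(m).
Pure AR (q = 0): c_0 = sigma^2 = 2, c_k = 0 for k >= 1.
Equations for k = 0 and k = 1 (AR order 1):
  gamma(0) = phi_1 gamma(1) + c_0
  gamma(1) = phi_1 gamma(0) + c_1
Substituting the second into the first: gamma(0) (1 - phi_1^2) = c_0 + phi_1 c_1, so
  gamma(0) = c_0 / (1 - phi_1^2) = 2 / (1 - (-0.272)^2) = 2 / 0.926016 = 2.15979.
  gamma(1) = phi_1 gamma(0) = (-0.272)(2.15979) = -0.587463.
Therefore gamma(1) = -0.5875 (to 4 decimal places).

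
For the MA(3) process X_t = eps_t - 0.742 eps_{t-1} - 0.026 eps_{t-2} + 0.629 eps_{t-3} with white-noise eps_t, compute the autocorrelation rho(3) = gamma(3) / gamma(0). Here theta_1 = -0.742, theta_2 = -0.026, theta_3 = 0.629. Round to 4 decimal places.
\rho(3) = 0.3231

For an MA(q) process with theta_0 = 1, the autocovariance is
  gamma(k) = sigma^2 * sum_{i=0..q-k} theta_i * theta_{i+k},
and rho(k) = gamma(k) / gamma(0). Sigma^2 cancels.
  numerator   = (1)*(0.629) = 0.629.
  denominator = (1)^2 + (-0.742)^2 + (-0.026)^2 + (0.629)^2 = 1.946881.
  rho(3) = 0.629 / 1.946881 = 0.3231.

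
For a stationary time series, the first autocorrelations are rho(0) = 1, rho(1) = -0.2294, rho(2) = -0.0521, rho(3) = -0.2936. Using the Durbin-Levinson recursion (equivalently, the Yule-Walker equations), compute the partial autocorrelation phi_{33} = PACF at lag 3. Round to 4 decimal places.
\phi_{33} = -0.3550

The PACF at lag k is phi_{kk}, the last component of the solution
to the Yule-Walker system G_k phi = r_k where
  (G_k)_{ij} = rho(|i - j|), (r_k)_i = rho(i), i,j = 1..k.
Equivalently, Durbin-Levinson gives phi_{kk} iteratively:
  phi_{11} = rho(1)
  phi_{kk} = [rho(k) - sum_{j=1..k-1} phi_{k-1,j} rho(k-j)]
            / [1 - sum_{j=1..k-1} phi_{k-1,j} rho(j)],
  phi_{k,j} = phi_{k-1,j} - phi_{kk} phi_{k-1,k-j},  j = 1..k-1.
Step k = 1:
  phi_11 = rho(1) = -0.2294.
Step k = 2:
  phi_22 = [rho(2) - phi_11 rho(1)] / [1 - phi_11 rho(1)] = [-0.0521 - (-0.2294)(-0.2294)] / [1 - (-0.2294)(-0.2294)]
         = -0.10472436 / 0.94737564 = -0.110542.
  Update: phi_21 = phi_11 - phi_22 phi_11 = -0.2294 - (-0.110542)(-0.2294) = -0.254758.
Step k = 3:
  phi_33 = [rho(3) - phi_21 rho(2) - phi_22 rho(1)] / [1 - phi_21 rho(1) - phi_22 rho(2)]
    numerator   = -0.2936 - (-0.254758)(-0.0521) - (-0.110542)(-0.2294) = -0.33223113
    denominator = 1 - (-0.254758)(-0.2294) - (-0.110542)(-0.0521) = 0.93579925
  phi_33 = -0.33223113 / 0.93579925 = -0.355.
Therefore phi_{33} = -0.3550.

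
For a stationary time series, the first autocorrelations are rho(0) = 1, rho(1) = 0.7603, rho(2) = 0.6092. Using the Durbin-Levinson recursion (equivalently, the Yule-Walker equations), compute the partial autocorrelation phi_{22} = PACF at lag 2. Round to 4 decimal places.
\phi_{22} = 0.0738

The PACF at lag k is phi_{kk}, the last component of the solution
to the Yule-Walker system G_k phi = r_k where
  (G_k)_{ij} = rho(|i - j|), (r_k)_i = rho(i), i,j = 1..k.
Equivalently, Durbin-Levinson gives phi_{kk} iteratively:
  phi_{11} = rho(1)
  phi_{kk} = [rho(k) - sum_{j=1..k-1} phi_{k-1,j} rho(k-j)]
            / [1 - sum_{j=1..k-1} phi_{k-1,j} rho(j)],
  phi_{k,j} = phi_{k-1,j} - phi_{kk} phi_{k-1,k-j},  j = 1..k-1.
Step k = 1:
  phi_11 = rho(1) = 0.7603.
Step k = 2:
  phi_22 = [rho(2) - phi_11 rho(1)] / [1 - phi_11 rho(1)] = [0.6092 - (0.7603)(0.7603)] / [1 - (0.7603)(0.7603)]
         = 0.03114391 / 0.42194391 = 0.0738.
Therefore phi_{22} = 0.0738.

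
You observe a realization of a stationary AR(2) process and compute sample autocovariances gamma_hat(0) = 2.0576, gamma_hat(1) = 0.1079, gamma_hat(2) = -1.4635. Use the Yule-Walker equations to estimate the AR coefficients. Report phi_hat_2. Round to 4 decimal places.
\hat\phi_{2} = -0.7160

The Yule-Walker equations for an AR(p) process read, in matrix form,
  Gamma_p phi = r_p,   with   (Gamma_p)_{ij} = gamma(|i - j|),
                       (r_p)_i = gamma(i),   i,j = 1..p.
Substitute the sample gammas (Toeplitz matrix and right-hand side of size 2):
  Gamma_p = [[2.0576, 0.1079], [0.1079, 2.0576]]
  r_p     = [0.1079, -1.4635]
Written out:
  2.0576 phi_1 + 0.1079 phi_2 = 0.1079
  0.1079 phi_1 + 2.0576 phi_2 = -1.4635
Solve by Cramer's rule:
  det = gamma(0)^2 - gamma(1)^2 = (2.0576)^2 - (0.1079)^2 = 4.23371776 - 0.01164241 = 4.22207535
  phi_hat_1 = [gamma(1) gamma(0) - gamma(1) gamma(2)] / det = [(0.1079)(2.0576) - (0.1079)(-1.4635)] / 4.22207535 = 0.37992669 / 4.22207535 = 0.09
  phi_hat_2 = [gamma(0) gamma(2) - gamma(1)^2] / det = [(2.0576)(-1.4635) - (0.1079)^2] / 4.22207535 = -3.02294001 / 4.22207535 = -0.716
So phi_hat = [0.0900, -0.7160].
Therefore phi_hat_2 = -0.7160.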